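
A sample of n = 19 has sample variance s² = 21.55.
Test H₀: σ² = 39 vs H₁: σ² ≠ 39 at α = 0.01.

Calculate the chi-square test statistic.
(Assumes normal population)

Answer: χ² = 9.9462, fail to reject H₀

Derivation:
df = n - 1 = 18
χ² = (n-1)s²/σ₀² = 18×21.55/39 = 9.9462
Critical values: χ²_{0.995,18} = 6.265, χ²_{0.005,18} = 37.156
Rejection region: χ² < 6.265 or χ² > 37.156
Decision: fail to reject H₀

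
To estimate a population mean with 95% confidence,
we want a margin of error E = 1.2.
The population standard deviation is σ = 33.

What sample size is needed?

z_0.025 = 1.960
n = (z×σ/E)² = (1.960×33/1.2)²
n = 2905.2100
Round up: n = 2906

Answer: n = 2906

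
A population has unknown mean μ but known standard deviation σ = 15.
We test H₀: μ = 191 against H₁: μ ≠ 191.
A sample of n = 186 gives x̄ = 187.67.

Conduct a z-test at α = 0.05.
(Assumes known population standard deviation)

Standard error: SE = σ/√n = 15/√186 = 1.0999
z-statistic: z = (x̄ - μ₀)/SE = (187.67 - 191)/1.0999 = -3.0275
Critical value: ±1.960
p-value = 0.0025
Decision: reject H₀

Answer: z = -3.0275, reject H₀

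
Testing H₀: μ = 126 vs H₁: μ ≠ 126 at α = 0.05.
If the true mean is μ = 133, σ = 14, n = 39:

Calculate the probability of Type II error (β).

SE = σ/√n = 14/√39 = 2.2418
Critical values: μ₀ ± z_0.025×SE = 126 ± 1.960×2.2418
Acceptance region: (121.6061, 130.3939)
Under H₁ (μ = 133): z_high = (130.3939 - 133)/2.2418 = -1.1625, z_low = (121.6061 - 133)/2.2418 = -5.0825
β = P(not reject | H₁) = Φ(-1.1625) - Φ(-5.0825) ≈ 0.1225

Answer: β ≈ 0.1225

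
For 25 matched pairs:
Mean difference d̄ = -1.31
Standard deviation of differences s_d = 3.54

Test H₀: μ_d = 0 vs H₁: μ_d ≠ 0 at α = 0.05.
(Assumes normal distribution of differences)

df = n - 1 = 24
SE = s_d/√n = 3.54/√25 = 0.7080
t = d̄/SE = -1.31/0.7080 = -1.8503
Critical value: t_{0.025,24} = ±2.064
p-value ≈ 0.0766
Decision: fail to reject H₀

Answer: t = -1.8503, fail to reject H₀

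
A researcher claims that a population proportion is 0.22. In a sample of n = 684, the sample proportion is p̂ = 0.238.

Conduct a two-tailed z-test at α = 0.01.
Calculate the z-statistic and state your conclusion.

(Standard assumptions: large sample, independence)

H₀: p = 0.22, H₁: p ≠ 0.22
Standard error: SE = √(p₀(1-p₀)/n) = √(0.22×0.78/684) = 0.015839
z-statistic: z = (p̂ - p₀)/SE = (0.238 - 0.22)/0.015839 = 1.1364
Critical value: z_0.005 = ±2.576
p-value = 0.2558
Decision: fail to reject H₀ at α = 0.01

Answer: z = 1.1364, fail to reject H₀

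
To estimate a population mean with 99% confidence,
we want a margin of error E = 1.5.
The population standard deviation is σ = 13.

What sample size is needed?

z_0.005 = 2.576
n = (z×σ/E)² = (2.576×13/1.5)²
n = 498.4205
Round up: n = 499

Answer: n = 499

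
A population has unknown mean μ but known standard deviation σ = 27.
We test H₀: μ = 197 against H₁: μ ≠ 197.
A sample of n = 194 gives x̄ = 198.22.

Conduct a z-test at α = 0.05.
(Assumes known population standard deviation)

Answer: z = 0.6294, fail to reject H₀

Derivation:
Standard error: SE = σ/√n = 27/√194 = 1.9385
z-statistic: z = (x̄ - μ₀)/SE = (198.22 - 197)/1.9385 = 0.6294
Critical value: ±1.960
p-value = 0.5291
Decision: fail to reject H₀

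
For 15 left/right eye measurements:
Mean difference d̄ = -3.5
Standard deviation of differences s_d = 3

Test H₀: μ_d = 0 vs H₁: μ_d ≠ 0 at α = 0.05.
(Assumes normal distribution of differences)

df = n - 1 = 14
SE = s_d/√n = 3/√15 = 0.7746
t = d̄/SE = -3.5/0.7746 = -4.5185
Critical value: t_{0.025,14} = ±2.145
p-value ≈ 0.0005
Decision: reject H₀

Answer: t = -4.5185, reject H₀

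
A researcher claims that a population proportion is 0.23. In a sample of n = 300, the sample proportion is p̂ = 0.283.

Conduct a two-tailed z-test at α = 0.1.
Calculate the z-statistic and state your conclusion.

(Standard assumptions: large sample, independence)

Answer: z = 2.1813, reject H₀

Derivation:
H₀: p = 0.23, H₁: p ≠ 0.23
Standard error: SE = √(p₀(1-p₀)/n) = √(0.23×0.77/300) = 0.024297
z-statistic: z = (p̂ - p₀)/SE = (0.283 - 0.23)/0.024297 = 2.1813
Critical value: z_0.05 = ±1.645
p-value = 0.0292
Decision: reject H₀ at α = 0.1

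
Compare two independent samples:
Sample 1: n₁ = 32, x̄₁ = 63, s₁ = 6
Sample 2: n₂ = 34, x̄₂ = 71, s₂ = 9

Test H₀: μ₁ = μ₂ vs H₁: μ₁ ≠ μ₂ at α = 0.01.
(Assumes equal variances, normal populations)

Pooled variance: s²_p = [31×6² + 33×9²]/(64) = 59.2031
s_p = 7.6944
SE = s_p×√(1/n₁ + 1/n₂) = 7.6944×√(1/32 + 1/34) = 1.8951
t = (x̄₁ - x̄₂)/SE = (63 - 71)/1.8951 = -4.2214
df = 64, t-critical = ±2.655
Decision: reject H₀

Answer: t = -4.2214, reject H₀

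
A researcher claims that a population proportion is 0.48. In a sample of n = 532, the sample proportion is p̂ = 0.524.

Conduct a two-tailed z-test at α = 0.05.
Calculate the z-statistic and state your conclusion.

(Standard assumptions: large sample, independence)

Answer: z = 2.0314, reject H₀

Derivation:
H₀: p = 0.48, H₁: p ≠ 0.48
Standard error: SE = √(p₀(1-p₀)/n) = √(0.48×0.52/532) = 0.021660
z-statistic: z = (p̂ - p₀)/SE = (0.524 - 0.48)/0.021660 = 2.0314
Critical value: z_0.025 = ±1.960
p-value = 0.0422
Decision: reject H₀ at α = 0.05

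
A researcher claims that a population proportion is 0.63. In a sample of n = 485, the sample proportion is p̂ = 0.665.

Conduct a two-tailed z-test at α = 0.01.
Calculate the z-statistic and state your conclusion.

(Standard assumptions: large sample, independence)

Answer: z = 1.5965, fail to reject H₀

Derivation:
H₀: p = 0.63, H₁: p ≠ 0.63
Standard error: SE = √(p₀(1-p₀)/n) = √(0.63×0.37/485) = 0.021923
z-statistic: z = (p̂ - p₀)/SE = (0.665 - 0.63)/0.021923 = 1.5965
Critical value: z_0.005 = ±2.576
p-value = 0.1104
Decision: fail to reject H₀ at α = 0.01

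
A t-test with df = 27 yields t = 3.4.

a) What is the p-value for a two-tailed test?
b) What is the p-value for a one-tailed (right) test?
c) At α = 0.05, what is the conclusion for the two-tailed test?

Using t-distribution with df = 27:
a) Two-tailed: p = 2×P(T > 3.4) = 0.0021
b) One-tailed: p = P(T > 3.4) = 0.0011
c) 0.0021 < 0.05, reject H₀

Answer: a) 0.0021, b) 0.0011, c) reject H₀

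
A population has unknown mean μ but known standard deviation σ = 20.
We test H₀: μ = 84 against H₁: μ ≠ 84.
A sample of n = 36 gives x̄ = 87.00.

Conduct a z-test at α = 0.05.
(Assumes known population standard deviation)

Standard error: SE = σ/√n = 20/√36 = 3.3333
z-statistic: z = (x̄ - μ₀)/SE = (87.00 - 84)/3.3333 = 0.9000
Critical value: ±1.960
p-value = 0.3681
Decision: fail to reject H₀

Answer: z = 0.9000, fail to reject H₀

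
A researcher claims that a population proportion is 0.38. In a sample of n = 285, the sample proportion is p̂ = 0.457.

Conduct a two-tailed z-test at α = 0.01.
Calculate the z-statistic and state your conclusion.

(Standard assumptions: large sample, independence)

H₀: p = 0.38, H₁: p ≠ 0.38
Standard error: SE = √(p₀(1-p₀)/n) = √(0.38×0.62/285) = 0.028752
z-statistic: z = (p̂ - p₀)/SE = (0.457 - 0.38)/0.028752 = 2.6781
Critical value: z_0.005 = ±2.576
p-value = 0.0074
Decision: reject H₀ at α = 0.01

Answer: z = 2.6781, reject H₀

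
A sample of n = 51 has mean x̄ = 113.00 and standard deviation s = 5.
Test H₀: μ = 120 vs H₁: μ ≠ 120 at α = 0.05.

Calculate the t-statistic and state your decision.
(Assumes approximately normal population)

Answer: t = -9.9986, reject H₀

Derivation:
df = n - 1 = 50
SE = s/√n = 5/√51 = 0.7001
t = (x̄ - μ₀)/SE = (113.00 - 120)/0.7001 = -9.9986
Critical value: t_{0.025,50} = ±2.009
p-value < 0.0001
Decision: reject H₀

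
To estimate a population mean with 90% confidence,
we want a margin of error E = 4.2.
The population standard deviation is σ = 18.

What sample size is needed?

Answer: n = 50

Derivation:
z_0.05 = 1.645
n = (z×σ/E)² = (1.645×18/4.2)²
n = 49.7025
Round up: n = 50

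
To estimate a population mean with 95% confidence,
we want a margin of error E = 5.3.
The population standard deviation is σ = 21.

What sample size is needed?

Answer: n = 61

Derivation:
z_0.025 = 1.960
n = (z×σ/E)² = (1.960×21/5.3)²
n = 60.3113
Round up: n = 61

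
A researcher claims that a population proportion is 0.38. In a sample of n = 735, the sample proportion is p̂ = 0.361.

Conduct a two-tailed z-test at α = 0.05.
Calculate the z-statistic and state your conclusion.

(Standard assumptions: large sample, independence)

H₀: p = 0.38, H₁: p ≠ 0.38
Standard error: SE = √(p₀(1-p₀)/n) = √(0.38×0.62/735) = 0.017904
z-statistic: z = (p̂ - p₀)/SE = (0.361 - 0.38)/0.017904 = -1.0612
Critical value: z_0.025 = ±1.960
p-value = 0.2886
Decision: fail to reject H₀ at α = 0.05

Answer: z = -1.0612, fail to reject H₀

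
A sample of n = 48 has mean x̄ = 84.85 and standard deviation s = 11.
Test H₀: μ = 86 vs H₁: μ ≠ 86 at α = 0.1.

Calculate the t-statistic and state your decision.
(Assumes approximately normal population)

Answer: t = -0.7243, fail to reject H₀

Derivation:
df = n - 1 = 47
SE = s/√n = 11/√48 = 1.5877
t = (x̄ - μ₀)/SE = (84.85 - 86)/1.5877 = -0.7243
Critical value: t_{0.05,47} = ±1.678
p-value ≈ 0.4725
Decision: fail to reject H₀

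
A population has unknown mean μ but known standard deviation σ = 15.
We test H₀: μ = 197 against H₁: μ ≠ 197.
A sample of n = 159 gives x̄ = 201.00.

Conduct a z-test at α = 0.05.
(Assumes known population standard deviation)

Answer: z = 3.3625, reject H₀

Derivation:
Standard error: SE = σ/√n = 15/√159 = 1.1896
z-statistic: z = (x̄ - μ₀)/SE = (201.00 - 197)/1.1896 = 3.3625
Critical value: ±1.960
p-value = 0.0008
Decision: reject H₀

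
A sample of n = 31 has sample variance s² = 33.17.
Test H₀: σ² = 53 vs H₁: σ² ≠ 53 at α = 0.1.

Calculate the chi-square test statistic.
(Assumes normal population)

df = n - 1 = 30
χ² = (n-1)s²/σ₀² = 30×33.17/53 = 18.7755
Critical values: χ²_{0.95,30} = 18.493, χ²_{0.05,30} = 43.773
Rejection region: χ² < 18.493 or χ² > 43.773
Decision: fail to reject H₀

Answer: χ² = 18.7755, fail to reject H₀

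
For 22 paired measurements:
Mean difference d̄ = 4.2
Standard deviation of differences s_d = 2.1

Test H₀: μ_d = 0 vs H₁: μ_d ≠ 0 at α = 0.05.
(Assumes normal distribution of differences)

df = n - 1 = 21
SE = s_d/√n = 2.1/√22 = 0.4477
t = d̄/SE = 4.2/0.4477 = 9.3813
Critical value: t_{0.025,21} = ±2.080
p-value < 0.0001
Decision: reject H₀

Answer: t = 9.3813, reject H₀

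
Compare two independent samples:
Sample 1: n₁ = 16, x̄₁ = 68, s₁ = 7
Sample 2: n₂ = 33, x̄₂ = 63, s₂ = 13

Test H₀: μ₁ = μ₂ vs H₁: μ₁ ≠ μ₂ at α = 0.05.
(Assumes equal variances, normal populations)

Answer: t = 1.4357, fail to reject H₀

Derivation:
Pooled variance: s²_p = [15×7² + 32×13²]/(47) = 130.7021
s_p = 11.4325
SE = s_p×√(1/n₁ + 1/n₂) = 11.4325×√(1/16 + 1/33) = 3.4827
t = (x̄₁ - x̄₂)/SE = (68 - 63)/3.4827 = 1.4357
df = 47, t-critical = ±2.012
Decision: fail to reject H₀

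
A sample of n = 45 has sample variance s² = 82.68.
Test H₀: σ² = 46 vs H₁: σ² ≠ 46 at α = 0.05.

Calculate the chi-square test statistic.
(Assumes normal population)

df = n - 1 = 44
χ² = (n-1)s²/σ₀² = 44×82.68/46 = 79.0852
Critical values: χ²_{0.975,44} = 27.575, χ²_{0.025,44} = 64.201
Rejection region: χ² < 27.575 or χ² > 64.201
Decision: reject H₀

Answer: χ² = 79.0852, reject H₀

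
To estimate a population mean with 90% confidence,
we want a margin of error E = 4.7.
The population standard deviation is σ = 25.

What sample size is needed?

Answer: n = 77

Derivation:
z_0.05 = 1.645
n = (z×σ/E)² = (1.645×25/4.7)²
n = 76.5625
Round up: n = 77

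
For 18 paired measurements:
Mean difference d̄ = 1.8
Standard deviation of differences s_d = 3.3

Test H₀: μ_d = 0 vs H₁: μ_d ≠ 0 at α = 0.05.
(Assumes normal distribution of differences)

df = n - 1 = 17
SE = s_d/√n = 3.3/√18 = 0.7778
t = d̄/SE = 1.8/0.7778 = 2.3142
Critical value: t_{0.025,17} = ±2.110
p-value ≈ 0.0334
Decision: reject H₀

Answer: t = 2.3142, reject H₀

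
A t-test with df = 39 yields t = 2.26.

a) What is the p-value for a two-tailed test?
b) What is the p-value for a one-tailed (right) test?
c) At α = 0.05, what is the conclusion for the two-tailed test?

Using t-distribution with df = 39:
a) Two-tailed: p = 2×P(T > 2.26) = 0.0295
b) One-tailed: p = P(T > 2.26) = 0.0147
c) 0.0295 < 0.05, reject H₀

Answer: a) 0.0295, b) 0.0147, c) reject H₀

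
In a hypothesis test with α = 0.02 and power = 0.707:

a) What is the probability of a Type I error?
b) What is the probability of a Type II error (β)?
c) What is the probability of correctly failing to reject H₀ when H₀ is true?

Answer: a) 0.02, b) 0.293, c) 0.98

Derivation:
a) Type I error probability = α = 0.02
b) Power = P(reject H₀ | H₁ true) = 1 - β = 0.707, so Type II error probability = β = 1 - Power = 0.293
c) P(fail to reject H₀ | H₀ true) = 1 - α = 0.98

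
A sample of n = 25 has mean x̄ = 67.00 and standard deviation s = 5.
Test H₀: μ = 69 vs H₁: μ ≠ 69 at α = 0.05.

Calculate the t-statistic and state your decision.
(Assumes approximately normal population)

df = n - 1 = 24
SE = s/√n = 5/√25 = 1.0000
t = (x̄ - μ₀)/SE = (67.00 - 69)/1.0000 = -2.0000
Critical value: t_{0.025,24} = ±2.064
p-value ≈ 0.0569
Decision: fail to reject H₀

Answer: t = -2.0000, fail to reject H₀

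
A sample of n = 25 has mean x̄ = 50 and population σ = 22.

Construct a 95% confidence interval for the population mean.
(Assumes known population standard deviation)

Answer: (41.3760, 58.6240)

Derivation:
Confidence level: 95%, α = 0.05
z_0.025 = 1.960
SE = σ/√n = 22/√25 = 4.4000
Margin of error = 1.960 × 4.4000 = 8.6240
CI: x̄ ± margin = 50 ± 8.6240
CI: (41.3760, 58.6240)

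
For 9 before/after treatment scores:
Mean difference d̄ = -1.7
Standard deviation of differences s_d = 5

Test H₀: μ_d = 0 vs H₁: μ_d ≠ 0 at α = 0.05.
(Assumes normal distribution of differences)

df = n - 1 = 8
SE = s_d/√n = 5/√9 = 1.6667
t = d̄/SE = -1.7/1.6667 = -1.0200
Critical value: t_{0.025,8} = ±2.306
p-value ≈ 0.3376
Decision: fail to reject H₀

Answer: t = -1.0200, fail to reject H₀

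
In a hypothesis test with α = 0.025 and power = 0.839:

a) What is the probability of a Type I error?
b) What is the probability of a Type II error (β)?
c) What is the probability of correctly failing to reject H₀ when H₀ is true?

a) Type I error probability = α = 0.025
b) Power = P(reject H₀ | H₁ true) = 1 - β = 0.839, so Type II error probability = β = 1 - Power = 0.161
c) P(fail to reject H₀ | H₀ true) = 1 - α = 0.975

Answer: a) 0.025, b) 0.161, c) 0.975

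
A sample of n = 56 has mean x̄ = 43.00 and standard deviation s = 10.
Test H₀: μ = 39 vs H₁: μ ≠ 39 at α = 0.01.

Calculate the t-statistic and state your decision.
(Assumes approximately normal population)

df = n - 1 = 55
SE = s/√n = 10/√56 = 1.3363
t = (x̄ - μ₀)/SE = (43.00 - 39)/1.3363 = 2.9933
Critical value: t_{0.005,55} = ±2.668
p-value ≈ 0.0041
Decision: reject H₀

Answer: t = 2.9933, reject H₀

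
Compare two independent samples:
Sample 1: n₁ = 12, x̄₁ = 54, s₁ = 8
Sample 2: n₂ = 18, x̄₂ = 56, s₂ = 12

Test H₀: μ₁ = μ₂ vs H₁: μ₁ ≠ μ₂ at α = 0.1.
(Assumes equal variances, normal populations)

Pooled variance: s²_p = [11×8² + 17×12²]/(28) = 112.5714
s_p = 10.6100
SE = s_p×√(1/n₁ + 1/n₂) = 10.6100×√(1/12 + 1/18) = 3.9541
t = (x̄₁ - x̄₂)/SE = (54 - 56)/3.9541 = -0.5058
df = 28, t-critical = ±1.701
Decision: fail to reject H₀

Answer: t = -0.5058, fail to reject H₀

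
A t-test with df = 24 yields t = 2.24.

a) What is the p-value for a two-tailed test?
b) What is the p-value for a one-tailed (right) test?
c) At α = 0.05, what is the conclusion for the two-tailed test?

Answer: a) 0.0346, b) 0.0173, c) reject H₀

Derivation:
Using t-distribution with df = 24:
a) Two-tailed: p = 2×P(T > 2.24) = 0.0346
b) One-tailed: p = P(T > 2.24) = 0.0173
c) 0.0346 < 0.05, reject H₀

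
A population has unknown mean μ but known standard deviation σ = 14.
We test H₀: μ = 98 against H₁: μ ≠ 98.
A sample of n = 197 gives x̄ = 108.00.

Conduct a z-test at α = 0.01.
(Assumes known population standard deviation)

Standard error: SE = σ/√n = 14/√197 = 0.9975
z-statistic: z = (x̄ - μ₀)/SE = (108.00 - 98)/0.9975 = 10.0251
Critical value: ±2.576
p-value < 0.0001
Decision: reject H₀

Answer: z = 10.0251, reject H₀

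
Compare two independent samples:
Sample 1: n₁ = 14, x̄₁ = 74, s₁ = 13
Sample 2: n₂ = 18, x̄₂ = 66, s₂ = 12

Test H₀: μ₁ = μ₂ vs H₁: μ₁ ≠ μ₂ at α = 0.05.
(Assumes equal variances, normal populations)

Pooled variance: s²_p = [13×13² + 17×12²]/(30) = 154.8333
s_p = 12.4432
SE = s_p×√(1/n₁ + 1/n₂) = 12.4432×√(1/14 + 1/18) = 4.4341
t = (x̄₁ - x̄₂)/SE = (74 - 66)/4.4341 = 1.8042
df = 30, t-critical = ±2.042
Decision: fail to reject H₀

Answer: t = 1.8042, fail to reject H₀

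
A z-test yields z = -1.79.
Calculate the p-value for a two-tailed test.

For z = -1.79:
p = 2×P(Z > |-1.79|) = 2×(1 - Φ(1.79)) = 0.0735

Answer: p-value ≈ 0.0735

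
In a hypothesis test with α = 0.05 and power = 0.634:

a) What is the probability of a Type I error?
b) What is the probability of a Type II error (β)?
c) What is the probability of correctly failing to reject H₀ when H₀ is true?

a) Type I error probability = α = 0.05
b) Power = P(reject H₀ | H₁ true) = 1 - β = 0.634, so Type II error probability = β = 1 - Power = 0.366
c) P(fail to reject H₀ | H₀ true) = 1 - α = 0.95

Answer: a) 0.05, b) 0.366, c) 0.95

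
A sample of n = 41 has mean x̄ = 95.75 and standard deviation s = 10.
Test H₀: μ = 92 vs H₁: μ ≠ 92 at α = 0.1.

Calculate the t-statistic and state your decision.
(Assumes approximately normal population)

df = n - 1 = 40
SE = s/√n = 10/√41 = 1.5617
t = (x̄ - μ₀)/SE = (95.75 - 92)/1.5617 = 2.4012
Critical value: t_{0.05,40} = ±1.684
p-value ≈ 0.0211
Decision: reject H₀

Answer: t = 2.4012, reject H₀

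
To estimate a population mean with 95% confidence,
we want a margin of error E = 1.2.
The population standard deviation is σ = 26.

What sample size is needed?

z_0.025 = 1.960
n = (z×σ/E)² = (1.960×26/1.2)²
n = 1803.4178
Round up: n = 1804

Answer: n = 1804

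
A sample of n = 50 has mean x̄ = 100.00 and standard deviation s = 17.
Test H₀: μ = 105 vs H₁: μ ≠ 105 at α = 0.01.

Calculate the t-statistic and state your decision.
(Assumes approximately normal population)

df = n - 1 = 49
SE = s/√n = 17/√50 = 2.4042
t = (x̄ - μ₀)/SE = (100.00 - 105)/2.4042 = -2.0797
Critical value: t_{0.005,49} = ±2.680
p-value ≈ 0.0428
Decision: fail to reject H₀

Answer: t = -2.0797, fail to reject H₀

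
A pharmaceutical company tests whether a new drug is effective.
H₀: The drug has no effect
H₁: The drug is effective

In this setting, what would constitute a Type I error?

Type I error: rejecting H₀ when it is actually true (false positive).
Type II error: failing to reject H₀ when H₁ is actually true (false negative).

Answer: Concluding the drug is effective when it actually has no effect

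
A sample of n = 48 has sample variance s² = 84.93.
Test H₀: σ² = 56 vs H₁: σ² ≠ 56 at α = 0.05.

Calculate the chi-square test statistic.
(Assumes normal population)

df = n - 1 = 47
χ² = (n-1)s²/σ₀² = 47×84.93/56 = 71.2805
Critical values: χ²_{0.975,47} = 29.956, χ²_{0.025,47} = 67.821
Rejection region: χ² < 29.956 or χ² > 67.821
Decision: reject H₀

Answer: χ² = 71.2805, reject H₀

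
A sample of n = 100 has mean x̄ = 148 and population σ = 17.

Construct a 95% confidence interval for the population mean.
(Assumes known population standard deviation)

Confidence level: 95%, α = 0.05
z_0.025 = 1.960
SE = σ/√n = 17/√100 = 1.7000
Margin of error = 1.960 × 1.7000 = 3.3320
CI: x̄ ± margin = 148 ± 3.3320
CI: (144.6680, 151.3320)

Answer: (144.6680, 151.3320)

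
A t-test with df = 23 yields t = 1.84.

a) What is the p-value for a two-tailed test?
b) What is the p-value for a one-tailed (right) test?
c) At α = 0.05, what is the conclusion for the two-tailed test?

Using t-distribution with df = 23:
a) Two-tailed: p = 2×P(T > 1.84) = 0.0787
b) One-tailed: p = P(T > 1.84) = 0.0394
c) 0.0787 ≥ 0.05, fail to reject H₀

Answer: a) 0.0787, b) 0.0394, c) fail to reject H₀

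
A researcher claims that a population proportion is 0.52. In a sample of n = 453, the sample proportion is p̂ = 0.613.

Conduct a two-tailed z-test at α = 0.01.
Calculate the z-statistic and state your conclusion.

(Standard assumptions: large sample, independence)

H₀: p = 0.52, H₁: p ≠ 0.52
Standard error: SE = √(p₀(1-p₀)/n) = √(0.52×0.48/453) = 0.023473
z-statistic: z = (p̂ - p₀)/SE = (0.613 - 0.52)/0.023473 = 3.9620
Critical value: z_0.005 = ±2.576
p-value = 0.0001
Decision: reject H₀ at α = 0.01

Answer: z = 3.9620, reject H₀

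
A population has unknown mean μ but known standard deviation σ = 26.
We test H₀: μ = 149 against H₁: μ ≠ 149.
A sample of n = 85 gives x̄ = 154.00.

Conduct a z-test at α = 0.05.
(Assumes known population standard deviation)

Standard error: SE = σ/√n = 26/√85 = 2.8201
z-statistic: z = (x̄ - μ₀)/SE = (154.00 - 149)/2.8201 = 1.7730
Critical value: ±1.960
p-value = 0.0762
Decision: fail to reject H₀

Answer: z = 1.7730, fail to reject H₀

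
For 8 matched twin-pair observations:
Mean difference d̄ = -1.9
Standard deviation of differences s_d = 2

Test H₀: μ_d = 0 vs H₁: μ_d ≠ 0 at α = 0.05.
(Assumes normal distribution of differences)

df = n - 1 = 7
SE = s_d/√n = 2/√8 = 0.7071
t = d̄/SE = -1.9/0.7071 = -2.6870
Critical value: t_{0.025,7} = ±2.365
p-value ≈ 0.0312
Decision: reject H₀

Answer: t = -2.6870, reject H₀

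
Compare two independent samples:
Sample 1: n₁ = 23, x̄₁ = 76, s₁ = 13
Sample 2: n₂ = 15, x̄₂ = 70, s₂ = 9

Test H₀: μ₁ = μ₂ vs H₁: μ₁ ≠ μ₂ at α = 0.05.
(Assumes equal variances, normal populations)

Pooled variance: s²_p = [22×13² + 14×9²]/(36) = 134.7778
s_p = 11.6094
SE = s_p×√(1/n₁ + 1/n₂) = 11.6094×√(1/23 + 1/15) = 3.8529
t = (x̄₁ - x̄₂)/SE = (76 - 70)/3.8529 = 1.5573
df = 36, t-critical = ±2.028
Decision: fail to reject H₀

Answer: t = 1.5573, fail to reject H₀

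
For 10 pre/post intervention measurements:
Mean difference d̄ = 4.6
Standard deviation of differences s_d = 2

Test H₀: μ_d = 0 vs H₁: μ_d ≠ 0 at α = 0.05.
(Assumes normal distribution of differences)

df = n - 1 = 9
SE = s_d/√n = 2/√10 = 0.6325
t = d̄/SE = 4.6/0.6325 = 7.2727
Critical value: t_{0.025,9} = ±2.262
p-value < 0.0001
Decision: reject H₀

Answer: t = 7.2727, reject H₀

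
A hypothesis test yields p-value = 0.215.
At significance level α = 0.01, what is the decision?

Compare p-value to α:
0.215 ≥ 0.01
Decision: fail to reject H₀

Answer: fail to reject H₀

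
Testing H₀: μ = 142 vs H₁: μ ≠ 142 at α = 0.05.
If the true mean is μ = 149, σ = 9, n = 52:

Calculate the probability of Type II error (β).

Answer: β ≈ 0.0001

Derivation:
SE = σ/√n = 9/√52 = 1.2481
Critical values: μ₀ ± z_0.025×SE = 142 ± 1.960×1.2481
Acceptance region: (139.5537, 144.4463)
Under H₁ (μ = 149): z_high = (144.4463 - 149)/1.2481 = -3.6485, z_low = (139.5537 - 149)/1.2481 = -7.5685
β = P(not reject | H₁) = Φ(-3.6485) - Φ(-7.5685) ≈ 0.0001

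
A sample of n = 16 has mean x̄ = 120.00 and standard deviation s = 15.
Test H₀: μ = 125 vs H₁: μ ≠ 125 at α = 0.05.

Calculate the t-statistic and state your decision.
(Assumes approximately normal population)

Answer: t = -1.3333, fail to reject H₀

Derivation:
df = n - 1 = 15
SE = s/√n = 15/√16 = 3.7500
t = (x̄ - μ₀)/SE = (120.00 - 125)/3.7500 = -1.3333
Critical value: t_{0.025,15} = ±2.131
p-value ≈ 0.2023
Decision: fail to reject H₀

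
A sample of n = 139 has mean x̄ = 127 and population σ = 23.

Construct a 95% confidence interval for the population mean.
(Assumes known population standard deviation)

Confidence level: 95%, α = 0.05
z_0.025 = 1.960
SE = σ/√n = 23/√139 = 1.9508
Margin of error = 1.960 × 1.9508 = 3.8236
CI: x̄ ± margin = 127 ± 3.8236
CI: (123.1764, 130.8236)

Answer: (123.1764, 130.8236)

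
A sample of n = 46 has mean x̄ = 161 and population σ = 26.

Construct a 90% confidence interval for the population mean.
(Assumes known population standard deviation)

Confidence level: 90%, α = 0.1
z_0.05 = 1.645
SE = σ/√n = 26/√46 = 3.8335
Margin of error = 1.645 × 3.8335 = 6.3061
CI: x̄ ± margin = 161 ± 6.3061
CI: (154.6939, 167.3061)

Answer: (154.6939, 167.3061)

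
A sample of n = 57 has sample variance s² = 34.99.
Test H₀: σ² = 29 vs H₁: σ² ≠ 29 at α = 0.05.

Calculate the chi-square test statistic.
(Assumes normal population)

df = n - 1 = 56
χ² = (n-1)s²/σ₀² = 56×34.99/29 = 67.5669
Critical values: χ²_{0.975,56} = 37.212, χ²_{0.025,56} = 78.567
Rejection region: χ² < 37.212 or χ² > 78.567
Decision: fail to reject H₀

Answer: χ² = 67.5669, fail to reject H₀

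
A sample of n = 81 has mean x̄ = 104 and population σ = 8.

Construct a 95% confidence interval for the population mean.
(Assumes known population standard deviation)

Answer: (102.2578, 105.7422)

Derivation:
Confidence level: 95%, α = 0.05
z_0.025 = 1.960
SE = σ/√n = 8/√81 = 0.8889
Margin of error = 1.960 × 0.8889 = 1.7422
CI: x̄ ± margin = 104 ± 1.7422
CI: (102.2578, 105.7422)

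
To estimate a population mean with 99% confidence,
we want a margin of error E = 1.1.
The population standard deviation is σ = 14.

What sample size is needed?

z_0.005 = 2.576
n = (z×σ/E)² = (2.576×14/1.1)²
n = 1074.8860
Round up: n = 1075

Answer: n = 1075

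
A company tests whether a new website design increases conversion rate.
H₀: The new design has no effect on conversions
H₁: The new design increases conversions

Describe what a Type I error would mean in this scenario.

Answer: Switching to a new design that doesn't actually help

Derivation:
Type I error: rejecting H₀ when it is actually true (false positive).
Type II error: failing to reject H₀ when H₁ is actually true (false negative).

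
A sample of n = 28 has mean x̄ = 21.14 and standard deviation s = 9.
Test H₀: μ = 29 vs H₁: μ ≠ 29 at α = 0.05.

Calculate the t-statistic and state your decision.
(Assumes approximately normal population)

df = n - 1 = 27
SE = s/√n = 9/√28 = 1.7008
t = (x̄ - μ₀)/SE = (21.14 - 29)/1.7008 = -4.6214
Critical value: t_{0.025,27} = ±2.052
p-value ≈ 0.0001
Decision: reject H₀

Answer: t = -4.6214, reject H₀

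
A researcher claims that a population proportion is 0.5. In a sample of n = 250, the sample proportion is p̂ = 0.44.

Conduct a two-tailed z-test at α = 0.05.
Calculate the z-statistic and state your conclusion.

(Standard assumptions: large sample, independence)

Answer: z = -1.8974, fail to reject H₀

Derivation:
H₀: p = 0.5, H₁: p ≠ 0.5
Standard error: SE = √(p₀(1-p₀)/n) = √(0.5×0.5/250) = 0.031623
z-statistic: z = (p̂ - p₀)/SE = (0.44 - 0.5)/0.031623 = -1.8974
Critical value: z_0.025 = ±1.960
p-value = 0.0578
Decision: fail to reject H₀ at α = 0.05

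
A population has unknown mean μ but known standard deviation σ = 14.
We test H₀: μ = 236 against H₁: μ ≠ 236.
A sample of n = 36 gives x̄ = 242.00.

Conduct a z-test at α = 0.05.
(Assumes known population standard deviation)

Answer: z = 2.5715, reject H₀

Derivation:
Standard error: SE = σ/√n = 14/√36 = 2.3333
z-statistic: z = (x̄ - μ₀)/SE = (242.00 - 236)/2.3333 = 2.5715
Critical value: ±1.960
p-value = 0.0101
Decision: reject H₀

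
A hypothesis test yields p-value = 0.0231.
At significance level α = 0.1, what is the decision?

Answer: reject H₀

Derivation:
Compare p-value to α:
0.0231 < 0.1
Decision: reject H₀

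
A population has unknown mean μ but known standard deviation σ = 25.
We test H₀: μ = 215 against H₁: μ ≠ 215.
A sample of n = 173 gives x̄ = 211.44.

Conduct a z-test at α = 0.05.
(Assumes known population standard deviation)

Standard error: SE = σ/√n = 25/√173 = 1.9007
z-statistic: z = (x̄ - μ₀)/SE = (211.44 - 215)/1.9007 = -1.8730
Critical value: ±1.960
p-value = 0.0611
Decision: fail to reject H₀

Answer: z = -1.8730, fail to reject H₀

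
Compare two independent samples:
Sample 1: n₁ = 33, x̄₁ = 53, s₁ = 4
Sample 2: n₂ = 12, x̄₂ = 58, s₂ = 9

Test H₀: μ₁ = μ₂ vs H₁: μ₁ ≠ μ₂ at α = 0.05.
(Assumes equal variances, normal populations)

Pooled variance: s²_p = [32×4² + 11×9²]/(43) = 32.6279
s_p = 5.7121
SE = s_p×√(1/n₁ + 1/n₂) = 5.7121×√(1/33 + 1/12) = 1.9255
t = (x̄₁ - x̄₂)/SE = (53 - 58)/1.9255 = -2.5967
df = 43, t-critical = ±2.017
Decision: reject H₀

Answer: t = -2.5967, reject H₀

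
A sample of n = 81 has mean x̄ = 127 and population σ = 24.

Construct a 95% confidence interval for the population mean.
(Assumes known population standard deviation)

Confidence level: 95%, α = 0.05
z_0.025 = 1.960
SE = σ/√n = 24/√81 = 2.6667
Margin of error = 1.960 × 2.6667 = 5.2267
CI: x̄ ± margin = 127 ± 5.2267
CI: (121.7733, 132.2267)

Answer: (121.7733, 132.2267)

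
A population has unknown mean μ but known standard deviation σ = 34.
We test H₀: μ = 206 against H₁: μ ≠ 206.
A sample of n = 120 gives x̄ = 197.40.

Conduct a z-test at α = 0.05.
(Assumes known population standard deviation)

Standard error: SE = σ/√n = 34/√120 = 3.1038
z-statistic: z = (x̄ - μ₀)/SE = (197.40 - 206)/3.1038 = -2.7708
Critical value: ±1.960
p-value = 0.0056
Decision: reject H₀

Answer: z = -2.7708, reject H₀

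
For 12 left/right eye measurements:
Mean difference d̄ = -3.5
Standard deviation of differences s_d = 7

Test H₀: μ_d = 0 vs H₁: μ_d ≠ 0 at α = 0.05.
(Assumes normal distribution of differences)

Answer: t = -1.7321, fail to reject H₀

Derivation:
df = n - 1 = 11
SE = s_d/√n = 7/√12 = 2.0207
t = d̄/SE = -3.5/2.0207 = -1.7321
Critical value: t_{0.025,11} = ±2.201
p-value ≈ 0.1112
Decision: fail to reject H₀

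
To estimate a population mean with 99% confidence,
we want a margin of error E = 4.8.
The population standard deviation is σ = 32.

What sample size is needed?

Answer: n = 295

Derivation:
z_0.005 = 2.576
n = (z×σ/E)² = (2.576×32/4.8)²
n = 294.9234
Round up: n = 295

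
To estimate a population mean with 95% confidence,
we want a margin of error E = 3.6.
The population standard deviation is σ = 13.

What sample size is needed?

Answer: n = 51

Derivation:
z_0.025 = 1.960
n = (z×σ/E)² = (1.960×13/3.6)²
n = 50.0949
Round up: n = 51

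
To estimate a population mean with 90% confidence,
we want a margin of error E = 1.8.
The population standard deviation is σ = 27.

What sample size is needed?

z_0.05 = 1.645
n = (z×σ/E)² = (1.645×27/1.8)²
n = 608.8556
Round up: n = 609

Answer: n = 609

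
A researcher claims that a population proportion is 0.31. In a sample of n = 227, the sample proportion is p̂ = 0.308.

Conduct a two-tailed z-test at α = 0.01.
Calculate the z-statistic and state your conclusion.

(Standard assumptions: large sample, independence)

H₀: p = 0.31, H₁: p ≠ 0.31
Standard error: SE = √(p₀(1-p₀)/n) = √(0.31×0.69/227) = 0.030697
z-statistic: z = (p̂ - p₀)/SE = (0.308 - 0.31)/0.030697 = -0.0652
Critical value: z_0.005 = ±2.576
p-value = 0.9480
Decision: fail to reject H₀ at α = 0.01

Answer: z = -0.0652, fail to reject H₀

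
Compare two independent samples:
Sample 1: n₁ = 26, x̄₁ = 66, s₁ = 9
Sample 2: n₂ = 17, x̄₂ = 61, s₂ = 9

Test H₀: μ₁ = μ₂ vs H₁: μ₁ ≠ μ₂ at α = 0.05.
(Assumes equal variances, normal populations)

Answer: t = 1.7812, fail to reject H₀

Derivation:
Pooled variance: s²_p = [25×9² + 16×9²]/(41) = 81.0000
s_p = 9.0000
SE = s_p×√(1/n₁ + 1/n₂) = 9.0000×√(1/26 + 1/17) = 2.8071
t = (x̄₁ - x̄₂)/SE = (66 - 61)/2.8071 = 1.7812
df = 41, t-critical = ±2.020
Decision: fail to reject H₀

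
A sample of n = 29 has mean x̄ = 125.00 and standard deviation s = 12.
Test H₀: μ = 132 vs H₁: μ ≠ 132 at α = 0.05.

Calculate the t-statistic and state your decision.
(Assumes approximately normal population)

Answer: t = -3.1414, reject H₀

Derivation:
df = n - 1 = 28
SE = s/√n = 12/√29 = 2.2283
t = (x̄ - μ₀)/SE = (125.00 - 132)/2.2283 = -3.1414
Critical value: t_{0.025,28} = ±2.048
p-value ≈ 0.0039
Decision: reject H₀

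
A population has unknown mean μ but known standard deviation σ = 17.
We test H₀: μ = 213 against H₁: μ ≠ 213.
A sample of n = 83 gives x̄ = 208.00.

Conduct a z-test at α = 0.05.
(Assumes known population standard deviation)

Standard error: SE = σ/√n = 17/√83 = 1.8660
z-statistic: z = (x̄ - μ₀)/SE = (208.00 - 213)/1.8660 = -2.6795
Critical value: ±1.960
p-value = 0.0074
Decision: reject H₀

Answer: z = -2.6795, reject H₀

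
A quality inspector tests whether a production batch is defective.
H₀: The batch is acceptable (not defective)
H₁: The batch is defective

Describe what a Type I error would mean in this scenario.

Answer: Rejecting an acceptable batch

Derivation:
Type I error (α): Rejecting H₀ when H₀ is true
Type II error (β): Failing to reject H₀ when H₁ is true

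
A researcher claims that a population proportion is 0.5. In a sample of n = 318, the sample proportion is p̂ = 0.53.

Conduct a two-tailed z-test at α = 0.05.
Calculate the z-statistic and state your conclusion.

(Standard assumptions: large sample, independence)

Answer: z = 1.0699, fail to reject H₀

Derivation:
H₀: p = 0.5, H₁: p ≠ 0.5
Standard error: SE = √(p₀(1-p₀)/n) = √(0.5×0.5/318) = 0.028039
z-statistic: z = (p̂ - p₀)/SE = (0.53 - 0.5)/0.028039 = 1.0699
Critical value: z_0.025 = ±1.960
p-value = 0.2847
Decision: fail to reject H₀ at α = 0.05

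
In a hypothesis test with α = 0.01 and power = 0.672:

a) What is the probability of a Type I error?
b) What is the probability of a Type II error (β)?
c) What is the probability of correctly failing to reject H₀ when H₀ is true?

Answer: a) 0.01, b) 0.328, c) 0.99

Derivation:
a) Type I error probability = α = 0.01
b) Power = P(reject H₀ | H₁ true) = 1 - β = 0.672, so Type II error probability = β = 1 - Power = 0.328
c) P(fail to reject H₀ | H₀ true) = 1 - α = 0.99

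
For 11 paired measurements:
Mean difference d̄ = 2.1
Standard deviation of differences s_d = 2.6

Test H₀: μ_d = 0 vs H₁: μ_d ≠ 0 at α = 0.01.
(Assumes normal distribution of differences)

df = n - 1 = 10
SE = s_d/√n = 2.6/√11 = 0.7839
t = d̄/SE = 2.1/0.7839 = 2.6789
Critical value: t_{0.005,10} = ±3.169
p-value ≈ 0.0231
Decision: fail to reject H₀

Answer: t = 2.6789, fail to reject H₀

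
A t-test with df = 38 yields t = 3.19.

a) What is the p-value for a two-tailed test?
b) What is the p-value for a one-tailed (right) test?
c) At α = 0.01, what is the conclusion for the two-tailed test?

Using t-distribution with df = 38:
a) Two-tailed: p = 2×P(T > 3.19) = 0.0029
b) One-tailed: p = P(T > 3.19) = 0.0014
c) 0.0029 < 0.01, reject H₀

Answer: a) 0.0029, b) 0.0014, c) reject H₀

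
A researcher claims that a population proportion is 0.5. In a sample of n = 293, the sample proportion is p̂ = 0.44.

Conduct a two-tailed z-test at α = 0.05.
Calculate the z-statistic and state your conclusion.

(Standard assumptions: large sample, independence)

H₀: p = 0.5, H₁: p ≠ 0.5
Standard error: SE = √(p₀(1-p₀)/n) = √(0.5×0.5/293) = 0.029210
z-statistic: z = (p̂ - p₀)/SE = (0.44 - 0.5)/0.029210 = -2.0541
Critical value: z_0.025 = ±1.960
p-value = 0.0400
Decision: reject H₀ at α = 0.05

Answer: z = -2.0541, reject H₀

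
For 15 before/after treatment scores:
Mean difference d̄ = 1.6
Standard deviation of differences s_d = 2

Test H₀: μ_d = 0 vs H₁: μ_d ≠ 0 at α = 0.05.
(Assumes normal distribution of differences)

df = n - 1 = 14
SE = s_d/√n = 2/√15 = 0.5164
t = d̄/SE = 1.6/0.5164 = 3.0984
Critical value: t_{0.025,14} = ±2.145
p-value ≈ 0.0079
Decision: reject H₀

Answer: t = 3.0984, reject H₀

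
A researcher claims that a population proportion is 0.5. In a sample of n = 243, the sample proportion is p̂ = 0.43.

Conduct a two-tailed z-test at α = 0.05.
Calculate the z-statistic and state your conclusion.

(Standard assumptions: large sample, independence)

H₀: p = 0.5, H₁: p ≠ 0.5
Standard error: SE = √(p₀(1-p₀)/n) = √(0.5×0.5/243) = 0.032075
z-statistic: z = (p̂ - p₀)/SE = (0.43 - 0.5)/0.032075 = -2.1824
Critical value: z_0.025 = ±1.960
p-value = 0.0291
Decision: reject H₀ at α = 0.05

Answer: z = -2.1824, reject H₀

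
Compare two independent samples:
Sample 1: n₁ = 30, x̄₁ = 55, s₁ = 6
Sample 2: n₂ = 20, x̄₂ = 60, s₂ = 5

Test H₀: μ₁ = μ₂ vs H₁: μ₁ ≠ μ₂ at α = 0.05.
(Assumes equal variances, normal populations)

Pooled variance: s²_p = [29×6² + 19×5²]/(48) = 31.6458
s_p = 5.6255
SE = s_p×√(1/n₁ + 1/n₂) = 5.6255×√(1/30 + 1/20) = 1.6239
t = (x̄₁ - x̄₂)/SE = (55 - 60)/1.6239 = -3.0790
df = 48, t-critical = ±2.011
Decision: reject H₀

Answer: t = -3.0790, reject H₀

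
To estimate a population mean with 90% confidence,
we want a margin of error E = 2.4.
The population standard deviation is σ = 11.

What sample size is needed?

Answer: n = 57

Derivation:
z_0.05 = 1.645
n = (z×σ/E)² = (1.645×11/2.4)²
n = 56.8453
Round up: n = 57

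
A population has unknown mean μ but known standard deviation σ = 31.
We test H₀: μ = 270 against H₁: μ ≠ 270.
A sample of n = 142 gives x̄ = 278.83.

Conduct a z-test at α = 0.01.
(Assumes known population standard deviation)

Standard error: SE = σ/√n = 31/√142 = 2.6015
z-statistic: z = (x̄ - μ₀)/SE = (278.83 - 270)/2.6015 = 3.3942
Critical value: ±2.576
p-value = 0.0007
Decision: reject H₀

Answer: z = 3.3942, reject H₀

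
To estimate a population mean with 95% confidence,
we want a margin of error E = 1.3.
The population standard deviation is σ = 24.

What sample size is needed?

Answer: n = 1310

Derivation:
z_0.025 = 1.960
n = (z×σ/E)² = (1.960×24/1.3)²
n = 1309.3264
Round up: n = 1310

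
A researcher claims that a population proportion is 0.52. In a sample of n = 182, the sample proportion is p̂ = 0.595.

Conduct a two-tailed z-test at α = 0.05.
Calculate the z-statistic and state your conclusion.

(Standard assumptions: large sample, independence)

H₀: p = 0.52, H₁: p ≠ 0.52
Standard error: SE = √(p₀(1-p₀)/n) = √(0.52×0.48/182) = 0.037033
z-statistic: z = (p̂ - p₀)/SE = (0.595 - 0.52)/0.037033 = 2.0252
Critical value: z_0.025 = ±1.960
p-value = 0.0428
Decision: reject H₀ at α = 0.05

Answer: z = 2.0252, reject H₀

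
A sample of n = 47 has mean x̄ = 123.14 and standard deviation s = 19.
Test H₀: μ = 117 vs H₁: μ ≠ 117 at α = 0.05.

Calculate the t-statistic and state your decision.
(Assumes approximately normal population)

Answer: t = 2.2155, reject H₀

Derivation:
df = n - 1 = 46
SE = s/√n = 19/√47 = 2.7714
t = (x̄ - μ₀)/SE = (123.14 - 117)/2.7714 = 2.2155
Critical value: t_{0.025,46} = ±2.013
p-value ≈ 0.0317
Decision: reject H₀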